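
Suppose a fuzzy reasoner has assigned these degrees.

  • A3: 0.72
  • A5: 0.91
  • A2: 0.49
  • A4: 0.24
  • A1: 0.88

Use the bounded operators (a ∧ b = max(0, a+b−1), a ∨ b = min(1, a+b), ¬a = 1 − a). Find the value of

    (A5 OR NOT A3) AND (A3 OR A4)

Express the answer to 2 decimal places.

0.96

NOT A3 = 1 − 0.72 = 0.28
A5 OR NOT A3 = min(1, a+b) on (0.91, 0.28) = 1.00
A3 OR A4 = min(1, a+b) on (0.72, 0.24) = 0.96
(A5 OR NOT A3) AND (A3 OR A4) = max(0, a+b−1) on (1.00, 0.96) = 0.96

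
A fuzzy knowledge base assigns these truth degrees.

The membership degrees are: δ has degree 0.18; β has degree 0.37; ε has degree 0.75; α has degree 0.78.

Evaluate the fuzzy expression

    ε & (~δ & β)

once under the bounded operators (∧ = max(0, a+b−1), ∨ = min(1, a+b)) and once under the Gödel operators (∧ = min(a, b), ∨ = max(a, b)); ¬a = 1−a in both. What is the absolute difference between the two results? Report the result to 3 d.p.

0.370

Under bounded:
  ~δ = 1 − 0.18 = 0.82
  ~δ & β = max(0, a+b−1) on (0.82, 0.37) = 0.19
  ε & (~δ & β) = max(0, a+b−1) on (0.75, 0.19) = 0.00
  → value = 0.0000
Under Gödel:
  ~δ = 1 − 0.18 = 0.82
  ~δ & β = min(a, b) on (0.82, 0.37) = 0.37
  ε & (~δ & β) = min(a, b) on (0.75, 0.37) = 0.37
  → value = 0.3700
|0.0000 − 0.3700| = 0.370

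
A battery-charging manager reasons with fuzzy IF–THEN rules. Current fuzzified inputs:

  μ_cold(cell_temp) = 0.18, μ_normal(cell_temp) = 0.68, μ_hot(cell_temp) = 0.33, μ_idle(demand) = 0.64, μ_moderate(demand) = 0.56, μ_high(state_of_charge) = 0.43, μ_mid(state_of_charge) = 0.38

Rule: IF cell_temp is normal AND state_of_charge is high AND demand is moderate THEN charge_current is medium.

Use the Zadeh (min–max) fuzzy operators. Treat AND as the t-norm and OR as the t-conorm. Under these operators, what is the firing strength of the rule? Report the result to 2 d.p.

firing strength: normal=0.68, high=0.43, moderate=0.56; AND[min(a, b)] → w = 0.43

0.43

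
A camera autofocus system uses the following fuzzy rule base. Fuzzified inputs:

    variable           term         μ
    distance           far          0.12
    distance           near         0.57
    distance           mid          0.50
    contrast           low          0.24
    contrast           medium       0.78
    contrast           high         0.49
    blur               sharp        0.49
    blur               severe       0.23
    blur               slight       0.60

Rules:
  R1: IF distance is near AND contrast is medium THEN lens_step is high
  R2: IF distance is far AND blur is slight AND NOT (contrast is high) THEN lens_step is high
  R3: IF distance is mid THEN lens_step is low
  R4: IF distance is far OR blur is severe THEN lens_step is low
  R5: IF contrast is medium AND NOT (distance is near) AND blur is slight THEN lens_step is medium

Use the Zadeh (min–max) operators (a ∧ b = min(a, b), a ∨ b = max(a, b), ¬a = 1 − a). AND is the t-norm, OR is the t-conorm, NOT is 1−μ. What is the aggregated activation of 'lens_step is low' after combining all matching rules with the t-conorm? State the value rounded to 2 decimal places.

R1: near=0.57, medium=0.78; AND[min(a, b)] → w = 0.57
R2: far=0.12, slight=0.60, ¬high=1−0.49=0.51; AND[min(a, b)] → w = 0.12
R3: mid=0.50 → w = 0.50
R4: far=0.12, severe=0.23; OR[max(a, b)] → w = 0.23
R5: medium=0.78, ¬near=1−0.57=0.43, slight=0.60; AND[min(a, b)] → w = 0.43
Rules with consequent 'low': {R3, R4} → strengths 0.50, 0.23
Aggregate via t-conorm [max(a, b)]: 0.50

0.50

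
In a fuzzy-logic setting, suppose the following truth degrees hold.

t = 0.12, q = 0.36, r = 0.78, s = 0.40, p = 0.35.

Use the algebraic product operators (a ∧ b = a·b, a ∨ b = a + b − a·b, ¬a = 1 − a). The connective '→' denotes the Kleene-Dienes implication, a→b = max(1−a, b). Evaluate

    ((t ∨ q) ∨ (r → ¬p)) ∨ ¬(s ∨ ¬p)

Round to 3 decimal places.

t ∨ q = a + b − a·b on (0.1200, 0.3600) = 0.4368
¬p = 1 − 0.3500 = 0.6500
r → ¬p  [Kleene-Dienes: max(1−a, b)] with a=0.7800, b=0.6500 → 0.6500
(t ∨ q) ∨ (r → ¬p) = a + b − a·b on (0.4368, 0.6500) = 0.8029
¬p = 1 − 0.3500 = 0.6500
s ∨ ¬p = a + b − a·b on (0.4000, 0.6500) = 0.7900
¬(s ∨ ¬p) = 1 − 0.7900 = 0.2100
((t ∨ q) ∨ (r → ¬p)) ∨ ¬(s ∨ ¬p) = a + b − a·b on (0.8029, 0.2100) = 0.8443

0.844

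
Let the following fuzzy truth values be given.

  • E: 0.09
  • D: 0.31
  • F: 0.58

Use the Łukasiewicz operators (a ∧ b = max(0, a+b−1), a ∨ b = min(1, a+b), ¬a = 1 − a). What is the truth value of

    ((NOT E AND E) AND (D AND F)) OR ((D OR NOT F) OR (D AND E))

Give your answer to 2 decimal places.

0.73

NOT E = 1 − 0.09 = 0.91
NOT E AND E = max(0, a+b−1) on (0.91, 0.09) = 0.00
D AND F = max(0, a+b−1) on (0.31, 0.58) = 0.00
(NOT E AND E) AND (D AND F) = max(0, a+b−1) on (0.00, 0.00) = 0.00
NOT F = 1 − 0.58 = 0.42
D OR NOT F = min(1, a+b) on (0.31, 0.42) = 0.73
D AND E = max(0, a+b−1) on (0.31, 0.09) = 0.00
(D OR NOT F) OR (D AND E) = min(1, a+b) on (0.73, 0.00) = 0.73
((NOT E AND E) AND (D AND F)) OR ((D OR NOT F) OR (D AND E)) = min(1, a+b) on (0.00, 0.73) = 0.73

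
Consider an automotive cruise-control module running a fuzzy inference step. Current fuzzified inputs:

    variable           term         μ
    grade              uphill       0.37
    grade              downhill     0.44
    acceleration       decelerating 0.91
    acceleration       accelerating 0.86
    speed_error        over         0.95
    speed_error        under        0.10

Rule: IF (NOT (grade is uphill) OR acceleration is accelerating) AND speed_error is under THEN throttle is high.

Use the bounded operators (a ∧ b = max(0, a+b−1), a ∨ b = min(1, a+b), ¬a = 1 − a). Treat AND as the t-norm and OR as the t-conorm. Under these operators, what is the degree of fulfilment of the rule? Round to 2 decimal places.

0.10

firing strength: (¬uphill=1−0.37=0.63 OR accelerating=0.86) = 1.00; AND[max(0, a+b−1)] with under=0.10 → w = 0.10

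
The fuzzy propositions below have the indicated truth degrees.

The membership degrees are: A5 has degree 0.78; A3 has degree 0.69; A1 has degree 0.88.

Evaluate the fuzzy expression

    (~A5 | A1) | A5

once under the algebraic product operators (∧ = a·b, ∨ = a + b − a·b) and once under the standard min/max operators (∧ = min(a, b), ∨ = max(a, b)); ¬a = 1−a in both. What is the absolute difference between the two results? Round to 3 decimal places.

Under algebraic product:
  ~A5 = 1 − 0.7800 = 0.2200
  ~A5 | A1 = a + b − a·b on (0.2200, 0.8800) = 0.9064
  (~A5 | A1) | A5 = a + b − a·b on (0.9064, 0.7800) = 0.9794
  → value = 0.9794
Under standard min/max:
  ~A5 = 1 − 0.78 = 0.22
  ~A5 | A1 = max(a, b) on (0.22, 0.88) = 0.88
  (~A5 | A1) | A5 = max(a, b) on (0.88, 0.78) = 0.88
  → value = 0.8800
|0.9794 − 0.8800| = 0.099

0.099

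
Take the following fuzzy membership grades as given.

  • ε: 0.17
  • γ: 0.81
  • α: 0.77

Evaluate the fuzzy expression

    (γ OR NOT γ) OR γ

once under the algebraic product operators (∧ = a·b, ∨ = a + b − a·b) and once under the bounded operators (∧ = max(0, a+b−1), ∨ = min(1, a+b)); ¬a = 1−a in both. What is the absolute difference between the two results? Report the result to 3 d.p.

Under algebraic product:
  NOT γ = 1 − 0.8100 = 0.1900
  γ OR NOT γ = a + b − a·b on (0.8100, 0.1900) = 0.8461
  (γ OR NOT γ) OR γ = a + b − a·b on (0.8461, 0.8100) = 0.9708
  → value = 0.9708
Under bounded:
  NOT γ = 1 − 0.81 = 0.19
  γ OR NOT γ = min(1, a+b) on (0.81, 0.19) = 1.00
  (γ OR NOT γ) OR γ = min(1, a+b) on (1.00, 0.81) = 1.00
  → value = 1.0000
|0.9708 − 1.0000| = 0.029

0.029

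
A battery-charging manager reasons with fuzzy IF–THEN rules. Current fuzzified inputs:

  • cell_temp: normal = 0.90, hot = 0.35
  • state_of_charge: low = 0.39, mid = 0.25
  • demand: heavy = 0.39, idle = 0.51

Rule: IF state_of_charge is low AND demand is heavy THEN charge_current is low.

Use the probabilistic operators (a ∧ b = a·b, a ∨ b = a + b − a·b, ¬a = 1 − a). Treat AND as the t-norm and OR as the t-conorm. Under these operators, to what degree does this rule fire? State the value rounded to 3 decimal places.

0.152

firing strength: low=0.39, heavy=0.39; AND[a·b] → w = 0.1521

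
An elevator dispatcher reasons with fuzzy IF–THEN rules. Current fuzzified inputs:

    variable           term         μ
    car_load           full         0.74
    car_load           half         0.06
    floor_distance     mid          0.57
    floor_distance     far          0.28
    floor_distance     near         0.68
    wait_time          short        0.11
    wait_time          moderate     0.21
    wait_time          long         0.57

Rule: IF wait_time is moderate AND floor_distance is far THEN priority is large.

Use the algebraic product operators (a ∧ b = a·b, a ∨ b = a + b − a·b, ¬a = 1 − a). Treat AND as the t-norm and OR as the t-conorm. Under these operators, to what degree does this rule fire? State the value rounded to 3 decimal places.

firing strength: moderate=0.21, far=0.28; AND[a·b] → w = 0.0588

0.059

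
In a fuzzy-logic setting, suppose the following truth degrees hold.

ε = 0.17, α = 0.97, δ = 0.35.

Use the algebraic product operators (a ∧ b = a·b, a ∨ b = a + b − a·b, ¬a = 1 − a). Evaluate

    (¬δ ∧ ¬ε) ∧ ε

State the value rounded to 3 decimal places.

¬δ = 1 − 0.3500 = 0.6500
¬ε = 1 − 0.1700 = 0.8300
¬δ ∧ ¬ε = a·b on (0.6500, 0.8300) = 0.5395
(¬δ ∧ ¬ε) ∧ ε = a·b on (0.5395, 0.1700) = 0.0917

0.092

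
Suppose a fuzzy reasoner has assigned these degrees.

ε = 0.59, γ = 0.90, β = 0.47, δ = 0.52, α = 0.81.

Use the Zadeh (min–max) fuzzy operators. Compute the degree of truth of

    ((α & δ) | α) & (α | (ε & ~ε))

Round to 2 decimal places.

α & δ = min(a, b) on (0.81, 0.52) = 0.52
(α & δ) | α = max(a, b) on (0.52, 0.81) = 0.81
~ε = 1 − 0.59 = 0.41
ε & ~ε = min(a, b) on (0.59, 0.41) = 0.41
α | (ε & ~ε) = max(a, b) on (0.81, 0.41) = 0.81
((α & δ) | α) & (α | (ε & ~ε)) = min(a, b) on (0.81, 0.81) = 0.81

0.81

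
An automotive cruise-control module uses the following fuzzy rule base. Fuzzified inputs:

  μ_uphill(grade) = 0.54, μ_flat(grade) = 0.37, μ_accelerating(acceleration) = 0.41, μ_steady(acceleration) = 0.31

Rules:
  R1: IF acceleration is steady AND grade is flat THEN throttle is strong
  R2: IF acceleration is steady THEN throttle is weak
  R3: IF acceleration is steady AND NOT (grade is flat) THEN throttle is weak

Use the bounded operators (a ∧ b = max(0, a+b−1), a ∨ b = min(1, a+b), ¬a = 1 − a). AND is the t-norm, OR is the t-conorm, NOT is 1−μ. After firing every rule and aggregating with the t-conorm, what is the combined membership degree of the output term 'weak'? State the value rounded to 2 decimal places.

R1: steady=0.31, flat=0.37; AND[max(0, a+b−1)] → w = 0.00
R2: steady=0.31 → w = 0.31
R3: steady=0.31, ¬flat=1−0.37=0.63; AND[max(0, a+b−1)] → w = 0.00
Rules with consequent 'weak': {R2, R3} → strengths 0.31, 0.00
Aggregate via t-conorm [min(1, a+b)]: 0.31

0.31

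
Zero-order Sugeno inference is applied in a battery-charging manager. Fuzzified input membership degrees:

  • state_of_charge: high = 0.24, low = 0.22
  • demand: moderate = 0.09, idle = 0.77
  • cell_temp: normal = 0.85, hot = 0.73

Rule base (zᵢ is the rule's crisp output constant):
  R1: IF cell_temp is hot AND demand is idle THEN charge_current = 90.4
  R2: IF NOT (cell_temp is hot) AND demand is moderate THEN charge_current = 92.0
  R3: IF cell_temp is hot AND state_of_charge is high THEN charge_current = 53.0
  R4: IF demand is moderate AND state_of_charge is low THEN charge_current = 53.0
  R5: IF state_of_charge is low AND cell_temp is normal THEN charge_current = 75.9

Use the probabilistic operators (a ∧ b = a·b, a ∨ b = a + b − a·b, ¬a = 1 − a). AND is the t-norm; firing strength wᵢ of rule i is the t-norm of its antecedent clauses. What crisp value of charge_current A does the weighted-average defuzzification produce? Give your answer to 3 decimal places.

80.109

R1 (z=90.4): hot=0.73, idle=0.77; AND[a·b] → w = 0.5621
R2 (z=92.0): ¬hot=1−0.73=0.27, moderate=0.09; AND[a·b] → w = 0.0243
R3 (z=53.0): hot=0.73, high=0.24; AND[a·b] → w = 0.1752
R4 (z=53.0): moderate=0.09, low=0.22; AND[a·b] → w = 0.0198
R5 (z=75.9): low=0.22, normal=0.85; AND[a·b] → w = 0.1870
Weighted average = (0.5621·90.4 + 0.0243·92.0 + 0.1752·53.0 + 0.0198·53.0 + 0.1870·75.9) / (0.5621 + 0.0243 + 0.1752 + 0.0198 + 0.1870)
  = 77.5777 / 0.9684 = 80.109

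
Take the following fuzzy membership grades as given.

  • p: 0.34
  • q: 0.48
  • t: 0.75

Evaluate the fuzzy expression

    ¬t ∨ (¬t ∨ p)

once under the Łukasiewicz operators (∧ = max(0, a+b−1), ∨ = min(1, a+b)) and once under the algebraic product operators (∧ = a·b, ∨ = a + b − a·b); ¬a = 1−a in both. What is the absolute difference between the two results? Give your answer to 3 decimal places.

0.211

Under Łukasiewicz:
  ¬t = 1 − 0.75 = 0.25
  ¬t = 1 − 0.75 = 0.25
  ¬t ∨ p = min(1, a+b) on (0.25, 0.34) = 0.59
  ¬t ∨ (¬t ∨ p) = min(1, a+b) on (0.25, 0.59) = 0.84
  → value = 0.8400
Under algebraic product:
  ¬t = 1 − 0.7500 = 0.2500
  ¬t = 1 − 0.7500 = 0.2500
  ¬t ∨ p = a + b − a·b on (0.2500, 0.3400) = 0.5050
  ¬t ∨ (¬t ∨ p) = a + b − a·b on (0.2500, 0.5050) = 0.6288
  → value = 0.6288
|0.8400 − 0.6288| = 0.211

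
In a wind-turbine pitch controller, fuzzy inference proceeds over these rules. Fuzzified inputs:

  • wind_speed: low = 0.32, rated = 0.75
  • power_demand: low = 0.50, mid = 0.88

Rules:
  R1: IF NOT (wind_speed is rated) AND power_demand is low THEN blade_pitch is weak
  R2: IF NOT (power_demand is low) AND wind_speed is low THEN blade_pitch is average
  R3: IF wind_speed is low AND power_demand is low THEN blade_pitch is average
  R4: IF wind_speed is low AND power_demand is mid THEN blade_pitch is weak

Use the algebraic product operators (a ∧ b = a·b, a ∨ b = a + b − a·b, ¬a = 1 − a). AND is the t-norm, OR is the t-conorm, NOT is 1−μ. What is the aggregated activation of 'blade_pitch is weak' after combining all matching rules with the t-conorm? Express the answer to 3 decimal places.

0.371

R1: ¬rated=1−0.75=0.25, low=0.50; AND[a·b] → w = 0.1250
R2: ¬low=1−0.50=0.50, low=0.32; AND[a·b] → w = 0.1600
R3: low=0.32, low=0.50; AND[a·b] → w = 0.1600
R4: low=0.32, mid=0.88; AND[a·b] → w = 0.2816
Rules with consequent 'weak': {R1, R4} → strengths 0.1250, 0.2816
Aggregate via t-conorm [a + b − a·b]: 0.3714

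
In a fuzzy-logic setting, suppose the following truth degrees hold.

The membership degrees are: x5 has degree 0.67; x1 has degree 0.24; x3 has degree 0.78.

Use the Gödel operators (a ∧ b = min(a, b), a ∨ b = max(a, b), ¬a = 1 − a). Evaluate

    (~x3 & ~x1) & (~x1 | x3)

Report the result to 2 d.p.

0.22

~x3 = 1 − 0.78 = 0.22
~x1 = 1 − 0.24 = 0.76
~x3 & ~x1 = min(a, b) on (0.22, 0.76) = 0.22
~x1 = 1 − 0.24 = 0.76
~x1 | x3 = max(a, b) on (0.76, 0.78) = 0.78
(~x3 & ~x1) & (~x1 | x3) = min(a, b) on (0.22, 0.78) = 0.22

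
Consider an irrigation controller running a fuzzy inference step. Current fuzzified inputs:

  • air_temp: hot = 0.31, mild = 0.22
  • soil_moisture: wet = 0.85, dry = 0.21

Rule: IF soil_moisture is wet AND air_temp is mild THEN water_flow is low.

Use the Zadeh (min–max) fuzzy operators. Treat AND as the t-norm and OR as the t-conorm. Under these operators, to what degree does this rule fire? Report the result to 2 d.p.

0.22

firing strength: wet=0.85, mild=0.22; AND[min(a, b)] → w = 0.22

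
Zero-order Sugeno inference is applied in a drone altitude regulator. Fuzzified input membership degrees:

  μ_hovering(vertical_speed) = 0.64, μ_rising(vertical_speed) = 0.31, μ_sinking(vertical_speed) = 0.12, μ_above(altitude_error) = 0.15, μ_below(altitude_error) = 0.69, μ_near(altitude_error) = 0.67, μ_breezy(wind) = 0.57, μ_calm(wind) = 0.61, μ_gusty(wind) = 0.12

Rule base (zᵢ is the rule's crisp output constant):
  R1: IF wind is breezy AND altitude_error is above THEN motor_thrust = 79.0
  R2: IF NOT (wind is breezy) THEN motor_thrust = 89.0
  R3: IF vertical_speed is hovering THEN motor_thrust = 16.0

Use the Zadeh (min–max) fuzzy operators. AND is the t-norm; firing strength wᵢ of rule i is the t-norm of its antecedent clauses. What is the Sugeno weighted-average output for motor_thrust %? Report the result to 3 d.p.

49.475

R1 (z=79.0): breezy=0.57, above=0.15; AND[min(a, b)] → w = 0.15
R2 (z=89.0): ¬breezy=1−0.57=0.43 → w = 0.43
R3 (z=16.0): hovering=0.64 → w = 0.64
Weighted average = (0.15·79.0 + 0.43·89.0 + 0.64·16.0) / (0.15 + 0.43 + 0.64)
  = 60.3600 / 1.2200 = 49.475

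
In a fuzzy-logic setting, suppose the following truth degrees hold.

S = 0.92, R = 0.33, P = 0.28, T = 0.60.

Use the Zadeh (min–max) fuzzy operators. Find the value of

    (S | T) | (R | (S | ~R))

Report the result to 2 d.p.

S | T = max(a, b) on (0.92, 0.60) = 0.92
~R = 1 − 0.33 = 0.67
S | ~R = max(a, b) on (0.92, 0.67) = 0.92
R | (S | ~R) = max(a, b) on (0.33, 0.92) = 0.92
(S | T) | (R | (S | ~R)) = max(a, b) on (0.92, 0.92) = 0.92

0.92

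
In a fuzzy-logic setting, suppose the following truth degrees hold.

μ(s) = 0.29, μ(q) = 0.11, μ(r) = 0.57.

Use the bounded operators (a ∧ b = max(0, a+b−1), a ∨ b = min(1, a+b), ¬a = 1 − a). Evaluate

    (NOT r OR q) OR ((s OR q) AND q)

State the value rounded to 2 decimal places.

0.54

NOT r = 1 − 0.57 = 0.43
NOT r OR q = min(1, a+b) on (0.43, 0.11) = 0.54
s OR q = min(1, a+b) on (0.29, 0.11) = 0.40
(s OR q) AND q = max(0, a+b−1) on (0.40, 0.11) = 0.00
(NOT r OR q) OR ((s OR q) AND q) = min(1, a+b) on (0.54, 0.00) = 0.54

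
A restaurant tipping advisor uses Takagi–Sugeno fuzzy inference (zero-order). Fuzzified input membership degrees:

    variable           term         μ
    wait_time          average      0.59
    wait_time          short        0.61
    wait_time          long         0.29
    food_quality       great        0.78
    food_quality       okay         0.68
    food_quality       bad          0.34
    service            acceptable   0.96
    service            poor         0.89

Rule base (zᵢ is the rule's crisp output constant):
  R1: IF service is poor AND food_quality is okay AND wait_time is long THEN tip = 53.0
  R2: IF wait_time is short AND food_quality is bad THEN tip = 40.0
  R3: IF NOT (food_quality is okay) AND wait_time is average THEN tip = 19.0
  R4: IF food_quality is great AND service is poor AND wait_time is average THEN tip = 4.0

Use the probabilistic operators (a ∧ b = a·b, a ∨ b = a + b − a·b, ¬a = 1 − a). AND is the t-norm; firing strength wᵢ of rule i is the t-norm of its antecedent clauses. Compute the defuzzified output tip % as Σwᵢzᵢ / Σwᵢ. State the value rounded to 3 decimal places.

R1 (z=53.0): poor=0.89, okay=0.68, long=0.29; AND[a·b] → w = 0.1755
R2 (z=40.0): short=0.61, bad=0.34; AND[a·b] → w = 0.2074
R3 (z=19.0): ¬okay=1−0.68=0.32, average=0.59; AND[a·b] → w = 0.1888
R4 (z=4.0): great=0.78, poor=0.89, average=0.59; AND[a·b] → w = 0.4096
Weighted average = (0.1755·53.0 + 0.2074·40.0 + 0.1888·19.0 + 0.4096·4.0) / (0.1755 + 0.2074 + 0.1888 + 0.4096)
  = 22.8234 / 0.9813 = 23.259

23.259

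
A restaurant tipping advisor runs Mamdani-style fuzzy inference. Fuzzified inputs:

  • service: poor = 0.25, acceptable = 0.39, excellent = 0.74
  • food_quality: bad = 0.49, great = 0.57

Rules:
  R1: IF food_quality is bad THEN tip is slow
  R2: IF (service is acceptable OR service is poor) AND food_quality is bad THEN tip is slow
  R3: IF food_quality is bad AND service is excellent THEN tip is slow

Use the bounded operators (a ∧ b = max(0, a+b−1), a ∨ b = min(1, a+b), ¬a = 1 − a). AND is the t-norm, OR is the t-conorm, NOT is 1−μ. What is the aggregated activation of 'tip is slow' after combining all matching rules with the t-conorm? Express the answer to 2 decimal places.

R1: bad=0.49 → w = 0.49
R2: (acceptable=0.39 OR poor=0.25) = 0.64; AND[max(0, a+b−1)] with bad=0.49 → w = 0.13
R3: bad=0.49, excellent=0.74; AND[max(0, a+b−1)] → w = 0.23
Rules with consequent 'slow': {R1, R2, R3} → strengths 0.49, 0.13, 0.23
Aggregate via t-conorm [min(1, a+b)]: 0.85

0.85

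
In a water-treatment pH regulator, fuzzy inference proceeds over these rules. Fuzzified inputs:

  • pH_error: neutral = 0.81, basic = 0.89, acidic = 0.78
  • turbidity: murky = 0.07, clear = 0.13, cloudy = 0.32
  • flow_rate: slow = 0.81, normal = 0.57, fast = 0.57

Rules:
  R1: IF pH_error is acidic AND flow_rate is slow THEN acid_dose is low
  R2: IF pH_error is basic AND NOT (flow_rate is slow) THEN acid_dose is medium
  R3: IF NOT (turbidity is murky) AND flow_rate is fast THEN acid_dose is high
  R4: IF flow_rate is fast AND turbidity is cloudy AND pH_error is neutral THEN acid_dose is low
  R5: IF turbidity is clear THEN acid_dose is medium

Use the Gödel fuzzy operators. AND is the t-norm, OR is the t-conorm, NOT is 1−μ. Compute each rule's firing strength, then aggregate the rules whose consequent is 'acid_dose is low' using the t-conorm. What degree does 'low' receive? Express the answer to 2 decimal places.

0.78

R1: acidic=0.78, slow=0.81; AND[min(a, b)] → w = 0.78
R2: basic=0.89, ¬slow=1−0.81=0.19; AND[min(a, b)] → w = 0.19
R3: ¬murky=1−0.07=0.93, fast=0.57; AND[min(a, b)] → w = 0.57
R4: fast=0.57, cloudy=0.32, neutral=0.81; AND[min(a, b)] → w = 0.32
R5: clear=0.13 → w = 0.13
Rules with consequent 'low': {R1, R4} → strengths 0.78, 0.32
Aggregate via t-conorm [max(a, b)]: 0.78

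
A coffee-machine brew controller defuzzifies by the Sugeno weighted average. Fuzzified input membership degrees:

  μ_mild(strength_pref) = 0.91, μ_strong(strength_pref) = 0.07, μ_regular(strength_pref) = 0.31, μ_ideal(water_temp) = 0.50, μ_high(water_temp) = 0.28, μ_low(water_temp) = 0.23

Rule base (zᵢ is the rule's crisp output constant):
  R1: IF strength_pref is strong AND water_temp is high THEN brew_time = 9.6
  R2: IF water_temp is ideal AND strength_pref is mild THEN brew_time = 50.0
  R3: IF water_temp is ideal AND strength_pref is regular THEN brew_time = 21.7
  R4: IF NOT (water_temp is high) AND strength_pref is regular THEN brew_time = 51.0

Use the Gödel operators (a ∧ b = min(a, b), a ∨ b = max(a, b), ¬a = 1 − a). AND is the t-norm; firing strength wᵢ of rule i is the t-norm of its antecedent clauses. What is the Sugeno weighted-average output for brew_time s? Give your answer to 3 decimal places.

R1 (z=9.6): strong=0.07, high=0.28; AND[min(a, b)] → w = 0.07
R2 (z=50.0): ideal=0.50, mild=0.91; AND[min(a, b)] → w = 0.50
R3 (z=21.7): ideal=0.50, regular=0.31; AND[min(a, b)] → w = 0.31
R4 (z=51.0): ¬high=1−0.28=0.72, regular=0.31; AND[min(a, b)] → w = 0.31
Weighted average = (0.07·9.6 + 0.50·50.0 + 0.31·21.7 + 0.31·51.0) / (0.07 + 0.50 + 0.31 + 0.31)
  = 48.2090 / 1.1900 = 40.512

40.512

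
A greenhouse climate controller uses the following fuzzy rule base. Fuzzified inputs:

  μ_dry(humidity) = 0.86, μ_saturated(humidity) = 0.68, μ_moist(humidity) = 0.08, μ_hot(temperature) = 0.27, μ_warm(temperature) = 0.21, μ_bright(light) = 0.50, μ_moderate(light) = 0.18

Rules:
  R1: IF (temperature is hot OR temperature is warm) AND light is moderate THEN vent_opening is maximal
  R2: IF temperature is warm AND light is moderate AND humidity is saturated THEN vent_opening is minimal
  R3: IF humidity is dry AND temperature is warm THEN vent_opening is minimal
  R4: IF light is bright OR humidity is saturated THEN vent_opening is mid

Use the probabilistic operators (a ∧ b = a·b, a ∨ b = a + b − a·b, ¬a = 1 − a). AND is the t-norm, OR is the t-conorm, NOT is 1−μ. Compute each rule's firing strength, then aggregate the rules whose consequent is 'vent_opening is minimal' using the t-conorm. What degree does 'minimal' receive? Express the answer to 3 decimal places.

R1: (hot=0.27 OR warm=0.21) = 0.4233; AND[a·b] with moderate=0.18 → w = 0.0762
R2: warm=0.21, moderate=0.18, saturated=0.68; AND[a·b] → w = 0.0257
R3: dry=0.86, warm=0.21; AND[a·b] → w = 0.1806
R4: bright=0.50, saturated=0.68; OR[a + b − a·b] → w = 0.8400
Rules with consequent 'minimal': {R2, R3} → strengths 0.0257, 0.1806
Aggregate via t-conorm [a + b − a·b]: 0.2017

0.202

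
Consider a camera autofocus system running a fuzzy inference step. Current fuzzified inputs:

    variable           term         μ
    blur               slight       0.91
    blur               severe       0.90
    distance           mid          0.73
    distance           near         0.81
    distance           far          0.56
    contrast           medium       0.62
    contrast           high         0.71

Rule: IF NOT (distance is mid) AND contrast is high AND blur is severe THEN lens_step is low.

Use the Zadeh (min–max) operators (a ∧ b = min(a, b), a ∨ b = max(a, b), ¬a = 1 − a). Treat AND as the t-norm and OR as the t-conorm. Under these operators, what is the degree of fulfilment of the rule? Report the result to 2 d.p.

0.27

firing strength: ¬mid=1−0.73=0.27, high=0.71, severe=0.90; AND[min(a, b)] → w = 0.27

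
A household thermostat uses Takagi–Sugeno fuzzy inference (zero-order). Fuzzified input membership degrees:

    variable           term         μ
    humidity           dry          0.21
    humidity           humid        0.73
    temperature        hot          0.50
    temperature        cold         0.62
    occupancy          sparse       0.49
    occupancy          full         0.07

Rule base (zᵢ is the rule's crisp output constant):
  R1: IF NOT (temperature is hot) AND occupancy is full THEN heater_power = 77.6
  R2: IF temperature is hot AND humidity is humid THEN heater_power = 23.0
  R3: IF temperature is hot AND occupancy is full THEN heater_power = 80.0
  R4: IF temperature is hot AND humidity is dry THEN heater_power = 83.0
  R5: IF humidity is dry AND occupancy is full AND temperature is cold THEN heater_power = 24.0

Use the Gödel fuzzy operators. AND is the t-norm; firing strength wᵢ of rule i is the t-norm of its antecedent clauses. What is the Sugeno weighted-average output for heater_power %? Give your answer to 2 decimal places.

45.26

R1 (z=77.6): ¬hot=1−0.50=0.50, full=0.07; AND[min(a, b)] → w = 0.07
R2 (z=23.0): hot=0.50, humid=0.73; AND[min(a, b)] → w = 0.50
R3 (z=80.0): hot=0.50, full=0.07; AND[min(a, b)] → w = 0.07
R4 (z=83.0): hot=0.50, dry=0.21; AND[min(a, b)] → w = 0.21
R5 (z=24.0): dry=0.21, full=0.07, cold=0.62; AND[min(a, b)] → w = 0.07
Weighted average = (0.07·77.6 + 0.50·23.0 + 0.07·80.0 + 0.21·83.0 + 0.07·24.0) / (0.07 + 0.50 + 0.07 + 0.21 + 0.07)
  = 41.6420 / 0.9200 = 45.26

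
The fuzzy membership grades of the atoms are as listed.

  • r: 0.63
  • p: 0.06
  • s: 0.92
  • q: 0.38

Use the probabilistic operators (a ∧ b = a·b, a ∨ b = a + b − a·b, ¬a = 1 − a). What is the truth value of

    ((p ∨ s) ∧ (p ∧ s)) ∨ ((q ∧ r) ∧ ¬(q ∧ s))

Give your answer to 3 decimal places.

0.199

p ∨ s = a + b − a·b on (0.0600, 0.9200) = 0.9248
p ∧ s = a·b on (0.0600, 0.9200) = 0.0552
(p ∨ s) ∧ (p ∧ s) = a·b on (0.9248, 0.0552) = 0.0510
q ∧ r = a·b on (0.3800, 0.6300) = 0.2394
q ∧ s = a·b on (0.3800, 0.9200) = 0.3496
¬(q ∧ s) = 1 − 0.3496 = 0.6504
(q ∧ r) ∧ ¬(q ∧ s) = a·b on (0.2394, 0.6504) = 0.1557
((p ∨ s) ∧ (p ∧ s)) ∨ ((q ∧ r) ∧ ¬(q ∧ s)) = a + b − a·b on (0.0510, 0.1557) = 0.1988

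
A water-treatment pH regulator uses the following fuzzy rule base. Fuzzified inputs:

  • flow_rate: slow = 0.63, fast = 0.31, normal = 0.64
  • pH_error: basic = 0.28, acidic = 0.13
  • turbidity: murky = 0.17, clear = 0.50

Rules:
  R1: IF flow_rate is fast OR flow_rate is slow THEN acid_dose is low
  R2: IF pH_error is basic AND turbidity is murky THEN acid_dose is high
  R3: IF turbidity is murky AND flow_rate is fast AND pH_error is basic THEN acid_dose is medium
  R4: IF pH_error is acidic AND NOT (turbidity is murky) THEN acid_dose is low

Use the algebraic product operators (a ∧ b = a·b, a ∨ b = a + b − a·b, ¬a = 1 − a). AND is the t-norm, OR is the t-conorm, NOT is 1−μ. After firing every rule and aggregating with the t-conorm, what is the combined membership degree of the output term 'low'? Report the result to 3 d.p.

R1: fast=0.31, slow=0.63; OR[a + b − a·b] → w = 0.7447
R2: basic=0.28, murky=0.17; AND[a·b] → w = 0.0476
R3: murky=0.17, fast=0.31, basic=0.28; AND[a·b] → w = 0.0148
R4: acidic=0.13, ¬murky=1−0.17=0.83; AND[a·b] → w = 0.1079
Rules with consequent 'low': {R1, R4} → strengths 0.7447, 0.1079
Aggregate via t-conorm [a + b − a·b]: 0.7722

0.772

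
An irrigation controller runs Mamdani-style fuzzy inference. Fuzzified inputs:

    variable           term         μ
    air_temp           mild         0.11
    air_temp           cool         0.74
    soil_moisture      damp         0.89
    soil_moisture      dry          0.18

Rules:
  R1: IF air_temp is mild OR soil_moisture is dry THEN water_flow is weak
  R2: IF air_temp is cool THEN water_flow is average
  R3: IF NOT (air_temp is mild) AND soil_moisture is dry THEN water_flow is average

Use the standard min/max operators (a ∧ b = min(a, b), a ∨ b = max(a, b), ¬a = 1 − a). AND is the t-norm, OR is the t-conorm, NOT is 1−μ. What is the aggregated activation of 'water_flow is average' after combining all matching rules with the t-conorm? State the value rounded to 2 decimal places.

0.74

R1: mild=0.11, dry=0.18; OR[max(a, b)] → w = 0.18
R2: cool=0.74 → w = 0.74
R3: ¬mild=1−0.11=0.89, dry=0.18; AND[min(a, b)] → w = 0.18
Rules with consequent 'average': {R2, R3} → strengths 0.74, 0.18
Aggregate via t-conorm [max(a, b)]: 0.74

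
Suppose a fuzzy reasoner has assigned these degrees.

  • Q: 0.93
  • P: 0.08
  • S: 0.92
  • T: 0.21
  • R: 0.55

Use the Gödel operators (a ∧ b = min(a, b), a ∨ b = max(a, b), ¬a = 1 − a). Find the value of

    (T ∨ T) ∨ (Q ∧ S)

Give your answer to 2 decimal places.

0.92

T ∨ T = max(a, b) on (0.21, 0.21) = 0.21
Q ∧ S = min(a, b) on (0.93, 0.92) = 0.92
(T ∨ T) ∨ (Q ∧ S) = max(a, b) on (0.21, 0.92) = 0.92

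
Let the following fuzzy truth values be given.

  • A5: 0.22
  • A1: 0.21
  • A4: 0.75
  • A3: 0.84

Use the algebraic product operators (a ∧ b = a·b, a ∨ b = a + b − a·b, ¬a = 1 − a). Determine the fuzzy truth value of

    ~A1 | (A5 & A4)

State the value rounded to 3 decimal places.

~A1 = 1 − 0.2100 = 0.7900
A5 & A4 = a·b on (0.2200, 0.7500) = 0.1650
~A1 | (A5 & A4) = a + b − a·b on (0.7900, 0.1650) = 0.8247

0.825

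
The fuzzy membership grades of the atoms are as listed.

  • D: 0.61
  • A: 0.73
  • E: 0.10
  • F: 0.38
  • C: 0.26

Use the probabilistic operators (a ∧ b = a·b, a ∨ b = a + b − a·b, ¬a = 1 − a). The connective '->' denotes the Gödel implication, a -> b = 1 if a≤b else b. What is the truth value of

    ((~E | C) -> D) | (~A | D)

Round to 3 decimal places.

~E = 1 − 0.1000 = 0.9000
~E | C = a + b − a·b on (0.9000, 0.2600) = 0.9260
(~E | C) -> D  [Gödel: 1 if a≤b else b] with a=0.9260, b=0.6100 → 0.6100
~A = 1 − 0.7300 = 0.2700
~A | D = a + b − a·b on (0.2700, 0.6100) = 0.7153
((~E | C) -> D) | (~A | D) = a + b − a·b on (0.6100, 0.7153) = 0.8890

0.889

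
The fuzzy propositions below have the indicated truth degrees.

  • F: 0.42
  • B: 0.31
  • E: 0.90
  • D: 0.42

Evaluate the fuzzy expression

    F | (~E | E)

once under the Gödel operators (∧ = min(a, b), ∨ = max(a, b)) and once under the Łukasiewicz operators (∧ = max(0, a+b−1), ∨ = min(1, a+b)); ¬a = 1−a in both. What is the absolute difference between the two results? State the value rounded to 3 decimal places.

0.100

Under Gödel:
  ~E = 1 − 0.90 = 0.10
  ~E | E = max(a, b) on (0.10, 0.90) = 0.90
  F | (~E | E) = max(a, b) on (0.42, 0.90) = 0.90
  → value = 0.9000
Under Łukasiewicz:
  ~E = 1 − 0.90 = 0.10
  ~E | E = min(1, a+b) on (0.10, 0.90) = 1.00
  F | (~E | E) = min(1, a+b) on (0.42, 1.00) = 1.00
  → value = 1.0000
|0.9000 − 1.0000| = 0.100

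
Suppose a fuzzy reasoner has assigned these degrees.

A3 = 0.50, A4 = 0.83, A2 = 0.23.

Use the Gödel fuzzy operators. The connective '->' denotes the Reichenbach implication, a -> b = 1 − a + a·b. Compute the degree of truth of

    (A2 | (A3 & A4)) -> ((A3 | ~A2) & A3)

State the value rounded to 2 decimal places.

0.75

A3 & A4 = min(a, b) on (0.50, 0.83) = 0.50
A2 | (A3 & A4) = max(a, b) on (0.23, 0.50) = 0.50
~A2 = 1 − 0.23 = 0.77
A3 | ~A2 = max(a, b) on (0.50, 0.77) = 0.77
(A3 | ~A2) & A3 = min(a, b) on (0.77, 0.50) = 0.50
(A2 | (A3 & A4)) -> ((A3 | ~A2) & A3)  [Reichenbach: 1 − a + a·b] with a=0.50, b=0.50 → 0.75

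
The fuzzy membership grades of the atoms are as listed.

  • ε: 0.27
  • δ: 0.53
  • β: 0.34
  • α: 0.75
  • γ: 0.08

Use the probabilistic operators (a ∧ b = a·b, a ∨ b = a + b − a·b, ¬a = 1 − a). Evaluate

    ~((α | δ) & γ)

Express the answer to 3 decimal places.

α | δ = a + b − a·b on (0.7500, 0.5300) = 0.8825
(α | δ) & γ = a·b on (0.8825, 0.0800) = 0.0706
~((α | δ) & γ) = 1 − 0.0706 = 0.9294

0.929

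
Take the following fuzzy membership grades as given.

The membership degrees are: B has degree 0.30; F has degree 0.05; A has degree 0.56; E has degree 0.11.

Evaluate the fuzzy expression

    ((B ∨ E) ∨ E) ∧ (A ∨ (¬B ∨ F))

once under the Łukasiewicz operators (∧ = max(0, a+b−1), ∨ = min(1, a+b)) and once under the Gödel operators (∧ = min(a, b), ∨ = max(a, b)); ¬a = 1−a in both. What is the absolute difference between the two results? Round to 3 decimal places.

0.220

Under Łukasiewicz:
  B ∨ E = min(1, a+b) on (0.30, 0.11) = 0.41
  (B ∨ E) ∨ E = min(1, a+b) on (0.41, 0.11) = 0.52
  ¬B = 1 − 0.30 = 0.70
  ¬B ∨ F = min(1, a+b) on (0.70, 0.05) = 0.75
  A ∨ (¬B ∨ F) = min(1, a+b) on (0.56, 0.75) = 1.00
  ((B ∨ E) ∨ E) ∧ (A ∨ (¬B ∨ F)) = max(0, a+b−1) on (0.52, 1.00) = 0.52
  → value = 0.5200
Under Gödel:
  B ∨ E = max(a, b) on (0.30, 0.11) = 0.30
  (B ∨ E) ∨ E = max(a, b) on (0.30, 0.11) = 0.30
  ¬B = 1 − 0.30 = 0.70
  ¬B ∨ F = max(a, b) on (0.70, 0.05) = 0.70
  A ∨ (¬B ∨ F) = max(a, b) on (0.56, 0.70) = 0.70
  ((B ∨ E) ∨ E) ∧ (A ∨ (¬B ∨ F)) = min(a, b) on (0.30, 0.70) = 0.30
  → value = 0.3000
|0.5200 − 0.3000| = 0.220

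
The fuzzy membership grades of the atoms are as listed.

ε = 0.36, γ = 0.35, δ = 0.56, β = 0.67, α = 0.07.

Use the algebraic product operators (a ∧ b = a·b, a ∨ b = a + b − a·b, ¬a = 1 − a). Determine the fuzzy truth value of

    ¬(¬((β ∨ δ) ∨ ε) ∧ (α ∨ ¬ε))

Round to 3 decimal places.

β ∨ δ = a + b − a·b on (0.6700, 0.5600) = 0.8548
(β ∨ δ) ∨ ε = a + b − a·b on (0.8548, 0.3600) = 0.9071
¬((β ∨ δ) ∨ ε) = 1 − 0.9071 = 0.0929
¬ε = 1 − 0.3600 = 0.6400
α ∨ ¬ε = a + b − a·b on (0.0700, 0.6400) = 0.6652
¬((β ∨ δ) ∨ ε) ∧ (α ∨ ¬ε) = a·b on (0.0929, 0.6652) = 0.0618
¬(¬((β ∨ δ) ∨ ε) ∧ (α ∨ ¬ε)) = 1 − 0.0618 = 0.9382

0.938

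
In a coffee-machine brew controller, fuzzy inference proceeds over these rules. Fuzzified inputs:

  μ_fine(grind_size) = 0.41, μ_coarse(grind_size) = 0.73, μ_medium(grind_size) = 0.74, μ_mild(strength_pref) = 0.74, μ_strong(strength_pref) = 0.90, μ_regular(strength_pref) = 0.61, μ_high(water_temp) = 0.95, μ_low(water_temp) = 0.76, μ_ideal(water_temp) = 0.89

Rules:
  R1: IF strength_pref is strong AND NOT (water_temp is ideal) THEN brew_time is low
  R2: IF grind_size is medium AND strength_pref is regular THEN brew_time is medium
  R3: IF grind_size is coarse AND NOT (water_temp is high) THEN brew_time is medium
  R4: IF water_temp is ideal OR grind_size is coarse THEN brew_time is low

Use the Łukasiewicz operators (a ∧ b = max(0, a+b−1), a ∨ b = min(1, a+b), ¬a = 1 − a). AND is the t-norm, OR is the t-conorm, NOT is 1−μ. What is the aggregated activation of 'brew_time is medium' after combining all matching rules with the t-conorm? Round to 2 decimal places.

R1: strong=0.90, ¬ideal=1−0.89=0.11; AND[max(0, a+b−1)] → w = 0.01
R2: medium=0.74, regular=0.61; AND[max(0, a+b−1)] → w = 0.35
R3: coarse=0.73, ¬high=1−0.95=0.05; AND[max(0, a+b−1)] → w = 0.00
R4: ideal=0.89, coarse=0.73; OR[min(1, a+b)] → w = 1.00
Rules with consequent 'medium': {R2, R3} → strengths 0.35, 0.00
Aggregate via t-conorm [min(1, a+b)]: 0.35

0.35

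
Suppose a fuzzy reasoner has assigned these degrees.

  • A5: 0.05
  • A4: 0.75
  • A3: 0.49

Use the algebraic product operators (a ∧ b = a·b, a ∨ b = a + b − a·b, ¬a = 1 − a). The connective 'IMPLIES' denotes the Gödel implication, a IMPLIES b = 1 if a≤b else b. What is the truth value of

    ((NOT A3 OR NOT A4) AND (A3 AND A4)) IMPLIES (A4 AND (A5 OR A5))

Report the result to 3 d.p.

NOT A3 = 1 − 0.4900 = 0.5100
NOT A4 = 1 − 0.7500 = 0.2500
NOT A3 OR NOT A4 = a + b − a·b on (0.5100, 0.2500) = 0.6325
A3 AND A4 = a·b on (0.4900, 0.7500) = 0.3675
(NOT A3 OR NOT A4) AND (A3 AND A4) = a·b on (0.6325, 0.3675) = 0.2324
A5 OR A5 = a + b − a·b on (0.0500, 0.0500) = 0.0975
A4 AND (A5 OR A5) = a·b on (0.7500, 0.0975) = 0.0731
((NOT A3 OR NOT A4) AND (A3 AND A4)) IMPLIES (A4 AND (A5 OR A5))  [Gödel: 1 if a≤b else b] with a=0.2324, b=0.0731 → 0.0731

0.073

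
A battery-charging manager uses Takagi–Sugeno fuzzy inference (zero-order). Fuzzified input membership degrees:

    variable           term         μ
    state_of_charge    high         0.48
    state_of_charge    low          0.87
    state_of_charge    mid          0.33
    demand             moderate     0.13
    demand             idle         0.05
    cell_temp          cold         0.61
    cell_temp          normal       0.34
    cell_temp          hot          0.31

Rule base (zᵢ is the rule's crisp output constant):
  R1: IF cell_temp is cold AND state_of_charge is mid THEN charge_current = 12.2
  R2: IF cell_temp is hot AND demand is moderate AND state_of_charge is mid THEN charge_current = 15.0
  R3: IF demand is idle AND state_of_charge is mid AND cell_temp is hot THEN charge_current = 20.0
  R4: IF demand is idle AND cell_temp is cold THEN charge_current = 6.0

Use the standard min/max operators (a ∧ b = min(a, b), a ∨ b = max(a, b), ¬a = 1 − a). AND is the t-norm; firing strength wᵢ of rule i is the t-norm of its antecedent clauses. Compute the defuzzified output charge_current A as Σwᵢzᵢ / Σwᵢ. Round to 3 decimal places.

12.993

R1 (z=12.2): cold=0.61, mid=0.33; AND[min(a, b)] → w = 0.33
R2 (z=15.0): hot=0.31, moderate=0.13, mid=0.33; AND[min(a, b)] → w = 0.13
R3 (z=20.0): idle=0.05, mid=0.33, hot=0.31; AND[min(a, b)] → w = 0.05
R4 (z=6.0): idle=0.05, cold=0.61; AND[min(a, b)] → w = 0.05
Weighted average = (0.33·12.2 + 0.13·15.0 + 0.05·20.0 + 0.05·6.0) / (0.33 + 0.13 + 0.05 + 0.05)
  = 7.2760 / 0.5600 = 12.993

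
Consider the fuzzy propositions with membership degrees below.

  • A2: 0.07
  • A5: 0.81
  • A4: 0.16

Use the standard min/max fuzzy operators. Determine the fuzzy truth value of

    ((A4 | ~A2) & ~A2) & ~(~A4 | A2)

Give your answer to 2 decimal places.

0.16

~A2 = 1 − 0.07 = 0.93
A4 | ~A2 = max(a, b) on (0.16, 0.93) = 0.93
~A2 = 1 − 0.07 = 0.93
(A4 | ~A2) & ~A2 = min(a, b) on (0.93, 0.93) = 0.93
~A4 = 1 − 0.16 = 0.84
~A4 | A2 = max(a, b) on (0.84, 0.07) = 0.84
~(~A4 | A2) = 1 − 0.84 = 0.16
((A4 | ~A2) & ~A2) & ~(~A4 | A2) = min(a, b) on (0.93, 0.16) = 0.16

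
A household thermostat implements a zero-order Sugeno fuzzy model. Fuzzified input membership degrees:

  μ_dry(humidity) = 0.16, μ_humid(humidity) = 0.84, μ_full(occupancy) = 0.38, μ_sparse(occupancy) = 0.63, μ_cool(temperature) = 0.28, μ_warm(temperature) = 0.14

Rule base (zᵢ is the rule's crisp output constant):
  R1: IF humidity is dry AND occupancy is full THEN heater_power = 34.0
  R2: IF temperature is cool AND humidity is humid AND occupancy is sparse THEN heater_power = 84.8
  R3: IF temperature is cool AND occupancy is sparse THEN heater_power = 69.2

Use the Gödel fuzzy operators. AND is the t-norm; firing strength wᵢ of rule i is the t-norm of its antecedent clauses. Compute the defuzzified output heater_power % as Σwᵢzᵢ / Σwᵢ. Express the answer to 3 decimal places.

R1 (z=34.0): dry=0.16, full=0.38; AND[min(a, b)] → w = 0.16
R2 (z=84.8): cool=0.28, humid=0.84, sparse=0.63; AND[min(a, b)] → w = 0.28
R3 (z=69.2): cool=0.28, sparse=0.63; AND[min(a, b)] → w = 0.28
Weighted average = (0.16·34.0 + 0.28·84.8 + 0.28·69.2) / (0.16 + 0.28 + 0.28)
  = 48.5600 / 0.7200 = 67.444

67.444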